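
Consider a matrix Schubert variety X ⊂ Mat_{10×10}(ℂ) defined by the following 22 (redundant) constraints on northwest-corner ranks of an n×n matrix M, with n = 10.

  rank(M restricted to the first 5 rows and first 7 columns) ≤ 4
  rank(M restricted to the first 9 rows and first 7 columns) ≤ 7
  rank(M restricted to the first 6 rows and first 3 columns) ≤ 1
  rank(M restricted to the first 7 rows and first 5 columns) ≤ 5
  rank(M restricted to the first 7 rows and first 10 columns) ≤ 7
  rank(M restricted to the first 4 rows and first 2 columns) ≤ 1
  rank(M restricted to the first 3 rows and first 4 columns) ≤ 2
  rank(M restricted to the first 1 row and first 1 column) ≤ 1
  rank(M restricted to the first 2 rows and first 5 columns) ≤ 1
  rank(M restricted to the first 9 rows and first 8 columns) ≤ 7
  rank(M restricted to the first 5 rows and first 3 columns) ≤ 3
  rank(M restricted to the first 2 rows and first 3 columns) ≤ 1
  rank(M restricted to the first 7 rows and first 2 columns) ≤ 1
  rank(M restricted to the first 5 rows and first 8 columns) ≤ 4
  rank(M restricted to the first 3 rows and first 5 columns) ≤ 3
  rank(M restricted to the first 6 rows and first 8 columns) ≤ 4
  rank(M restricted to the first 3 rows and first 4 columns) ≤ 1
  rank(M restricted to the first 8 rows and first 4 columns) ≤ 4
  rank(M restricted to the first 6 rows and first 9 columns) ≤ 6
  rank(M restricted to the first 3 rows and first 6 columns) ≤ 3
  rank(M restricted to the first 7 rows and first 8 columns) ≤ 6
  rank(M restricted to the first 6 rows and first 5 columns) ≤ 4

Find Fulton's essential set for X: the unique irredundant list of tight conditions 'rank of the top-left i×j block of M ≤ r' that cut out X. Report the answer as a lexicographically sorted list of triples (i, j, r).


Propagating the 22 rank bounds to every northwest block:

  row 1: 1, 1, 1, 1, 1, 1, 1, 1, 1, 1
  row 2: 1, 1, 1, 1, 1, 2, 2, 2, 2, 2
  row 3: 1, 1, 1, 1, 2, 3, 3, 3, 3, 3
  row 4: 1, 1, 1, 2, 3, 4, 4, 4, 4, 4
  row 5: 1, 1, 1, 2, 3, 4, 4, 4, 5, 5
  row 6: 1, 1, 1, 2, 3, 4, 4, 4, 5, 6
  row 7: 1, 1, 2, 3, 4, 5, 5, 5, 6, 7
  row 8: 1, 2, 3, 4, 5, 6, 6, 6, 7, 8
  row 9: 1, 2, 3, 4, 5, 6, 7, 7, 8, 9
  row 10: 1, 2, 3, 4, 5, 6, 7, 8, 9, 10

the unique w with this rank table is (1, 6, 5, 4, 9, 10, 3, 2, 7, 8).

|D(w)|=18, |Ess(w)|=5:

[(2, 5, 1), (3, 4, 1), (6, 3, 1), (6, 8, 4), (7, 2, 1)]


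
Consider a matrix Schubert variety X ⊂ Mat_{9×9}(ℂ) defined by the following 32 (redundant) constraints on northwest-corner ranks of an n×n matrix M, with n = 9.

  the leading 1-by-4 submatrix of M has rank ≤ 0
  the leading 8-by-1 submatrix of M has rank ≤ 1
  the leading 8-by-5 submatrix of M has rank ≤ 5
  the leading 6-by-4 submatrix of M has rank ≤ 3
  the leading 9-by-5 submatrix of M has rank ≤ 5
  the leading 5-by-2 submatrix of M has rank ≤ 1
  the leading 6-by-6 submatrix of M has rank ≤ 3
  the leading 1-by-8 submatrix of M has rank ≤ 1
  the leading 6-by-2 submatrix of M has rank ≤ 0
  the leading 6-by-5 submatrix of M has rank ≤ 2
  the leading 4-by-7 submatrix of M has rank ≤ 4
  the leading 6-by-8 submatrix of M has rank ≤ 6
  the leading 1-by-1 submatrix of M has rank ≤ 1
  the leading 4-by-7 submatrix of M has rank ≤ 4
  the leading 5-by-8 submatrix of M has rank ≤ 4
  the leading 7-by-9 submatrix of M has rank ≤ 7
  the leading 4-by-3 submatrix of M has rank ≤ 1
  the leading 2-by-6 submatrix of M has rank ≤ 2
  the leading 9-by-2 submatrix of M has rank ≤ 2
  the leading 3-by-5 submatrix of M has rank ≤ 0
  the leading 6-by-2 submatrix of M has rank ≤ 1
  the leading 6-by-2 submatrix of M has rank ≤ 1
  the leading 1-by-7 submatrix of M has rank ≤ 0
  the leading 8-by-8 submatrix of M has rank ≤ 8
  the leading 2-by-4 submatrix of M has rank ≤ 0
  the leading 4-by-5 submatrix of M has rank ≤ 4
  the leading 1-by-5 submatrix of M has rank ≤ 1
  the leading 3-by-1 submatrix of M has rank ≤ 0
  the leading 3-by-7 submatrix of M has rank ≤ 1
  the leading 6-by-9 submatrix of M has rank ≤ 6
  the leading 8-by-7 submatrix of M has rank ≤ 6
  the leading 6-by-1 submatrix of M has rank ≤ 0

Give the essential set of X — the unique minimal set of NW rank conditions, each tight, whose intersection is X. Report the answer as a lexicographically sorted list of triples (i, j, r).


Propagating the 32 rank bounds to every northwest block:

  row 1: 0  0  0  0  0  0  0  1  1
  row 2: 0  0  0  0  0  1  1  2  2
  row 3: 0  0  0  0  0  1  1  2  3
  row 4: 0  0  1  1  1  2  2  3  4
  row 5: 0  0  1  2  2  3  3  4  5
  row 6: 0  0  1  2  2  3  4  5  6
  row 7: 1  1  2  3  3  4  5  6  7
  row 8: 1  2  3  4  4  5  6  7  8
  row 9: 1  2  3  4  5  6  7  8  9

giving w = (8, 6, 9, 3, 4, 7, 1, 2, 5) via Δ²R.

|D(w)|=25, |Ess(w)|=5:

[(1, 7, 0), (3, 5, 0), (3, 7, 1), (6, 2, 0), (6, 5, 2)]


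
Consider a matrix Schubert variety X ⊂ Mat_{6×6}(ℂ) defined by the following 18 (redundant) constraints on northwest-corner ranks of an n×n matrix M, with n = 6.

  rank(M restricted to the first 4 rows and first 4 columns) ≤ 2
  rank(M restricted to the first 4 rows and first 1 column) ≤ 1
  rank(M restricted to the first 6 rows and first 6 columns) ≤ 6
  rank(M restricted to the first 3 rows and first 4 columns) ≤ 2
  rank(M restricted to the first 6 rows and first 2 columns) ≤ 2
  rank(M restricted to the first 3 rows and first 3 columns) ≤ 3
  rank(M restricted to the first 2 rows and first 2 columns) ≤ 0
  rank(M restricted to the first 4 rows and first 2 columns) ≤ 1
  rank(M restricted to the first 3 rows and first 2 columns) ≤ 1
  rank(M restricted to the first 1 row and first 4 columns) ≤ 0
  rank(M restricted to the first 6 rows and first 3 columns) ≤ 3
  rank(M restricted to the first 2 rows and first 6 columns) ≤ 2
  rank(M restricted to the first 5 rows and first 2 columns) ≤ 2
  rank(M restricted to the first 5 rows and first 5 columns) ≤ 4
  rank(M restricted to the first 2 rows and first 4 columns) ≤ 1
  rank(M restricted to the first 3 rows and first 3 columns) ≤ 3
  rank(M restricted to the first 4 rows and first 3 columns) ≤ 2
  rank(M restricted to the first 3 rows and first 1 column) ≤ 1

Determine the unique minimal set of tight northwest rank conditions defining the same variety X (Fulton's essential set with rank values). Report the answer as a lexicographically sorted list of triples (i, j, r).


Computing R[i][j] = min implied NW-rank bound (n=6, 18 conditions):

  0 | 0 | 0 | 0 | 1 | 1
  0 | 0 | 1 | 1 | 2 | 2
  1 | 1 | 2 | 2 | 3 | 3
  1 | 1 | 2 | 2 | 3 | 4
  1 | 2 | 3 | 3 | 4 | 5
  1 | 2 | 3 | 4 | 5 | 6

hence w(1..6) = (5, 3, 1, 6, 2, 4).

ℓ(w)=8; the 4 essential cells (i,j,r):

[(1, 4, 0), (2, 2, 0), (4, 2, 1), (4, 4, 2)]


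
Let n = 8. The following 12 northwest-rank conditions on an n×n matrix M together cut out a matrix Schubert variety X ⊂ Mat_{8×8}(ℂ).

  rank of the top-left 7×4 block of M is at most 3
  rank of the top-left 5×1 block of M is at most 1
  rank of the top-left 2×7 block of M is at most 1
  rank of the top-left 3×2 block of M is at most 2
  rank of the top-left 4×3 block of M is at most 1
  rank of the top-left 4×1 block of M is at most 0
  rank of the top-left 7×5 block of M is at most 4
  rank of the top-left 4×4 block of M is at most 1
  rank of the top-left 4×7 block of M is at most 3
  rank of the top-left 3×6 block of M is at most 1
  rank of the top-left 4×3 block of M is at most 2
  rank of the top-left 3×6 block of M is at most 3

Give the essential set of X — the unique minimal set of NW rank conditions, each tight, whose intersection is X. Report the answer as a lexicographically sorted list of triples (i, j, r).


Rank table r_w(8×8) implied by the 12 constraints:

  i=1: 0, 1, 1, 1, 1, 1, 1, 1
  i=2: 0, 1, 1, 1, 1, 1, 1, 2
  i=3: 0, 1, 1, 1, 1, 1, 2, 3
  i=4: 0, 1, 1, 1, 2, 2, 3, 4
  i=5: 1, 2, 2, 2, 3, 3, 4, 5
  i=6: 1, 2, 3, 3, 4, 4, 5, 6
  i=7: 1, 2, 3, 3, 4, 5, 6, 7
  i=8: 1, 2, 3, 4, 5, 6, 7, 8

the unique w with this rank table is (2, 8, 7, 5, 1, 3, 6, 4).

ℓ(w)=16; the 5 essential cells (i,j,r):

[(2, 7, 1), (3, 6, 1), (4, 1, 0), (4, 4, 1), (7, 4, 3)]


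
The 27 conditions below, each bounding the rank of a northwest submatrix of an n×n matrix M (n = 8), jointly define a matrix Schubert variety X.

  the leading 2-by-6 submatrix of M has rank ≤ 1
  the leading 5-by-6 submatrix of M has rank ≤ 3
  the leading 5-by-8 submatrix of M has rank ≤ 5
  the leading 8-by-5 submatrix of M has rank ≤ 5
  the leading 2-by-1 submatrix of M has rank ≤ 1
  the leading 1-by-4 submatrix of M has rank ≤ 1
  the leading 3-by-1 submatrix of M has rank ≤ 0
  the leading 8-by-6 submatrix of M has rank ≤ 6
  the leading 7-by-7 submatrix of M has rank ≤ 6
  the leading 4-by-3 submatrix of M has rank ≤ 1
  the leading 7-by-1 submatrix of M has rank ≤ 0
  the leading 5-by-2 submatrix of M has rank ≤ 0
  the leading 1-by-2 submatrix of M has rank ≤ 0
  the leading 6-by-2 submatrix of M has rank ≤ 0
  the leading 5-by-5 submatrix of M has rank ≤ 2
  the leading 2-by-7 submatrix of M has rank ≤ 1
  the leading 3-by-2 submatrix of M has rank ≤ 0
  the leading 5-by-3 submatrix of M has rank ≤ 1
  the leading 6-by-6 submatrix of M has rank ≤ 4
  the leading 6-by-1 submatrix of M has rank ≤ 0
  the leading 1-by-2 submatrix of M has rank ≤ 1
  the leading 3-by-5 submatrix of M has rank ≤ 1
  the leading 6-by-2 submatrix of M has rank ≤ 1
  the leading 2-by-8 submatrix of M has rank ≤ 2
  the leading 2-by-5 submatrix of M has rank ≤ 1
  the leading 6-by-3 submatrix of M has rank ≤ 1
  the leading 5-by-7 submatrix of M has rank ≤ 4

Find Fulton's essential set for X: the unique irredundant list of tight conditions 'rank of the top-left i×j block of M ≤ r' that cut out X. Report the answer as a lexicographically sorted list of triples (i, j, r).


Reconstructing r_w from the 27 given conditions:

  0, 0, 1, 1, 1, 1, 1, 1
  0, 0, 1, 1, 1, 1, 1, 2
  0, 0, 1, 1, 1, 2, 2, 3
  0, 0, 1, 2, 2, 3, 3, 4
  0, 0, 1, 2, 2, 3, 4, 5
  0, 0, 1, 2, 3, 4, 5, 6
  0, 1, 2, 3, 4, 5, 6, 7
  1, 2, 3, 4, 5, 6, 7, 8

hence w(1..8) = (3, 8, 6, 4, 7, 5, 2, 1).

|D(w)|=20, |Ess(w)|=5:

[(2, 7, 1), (3, 5, 1), (5, 5, 2), (6, 2, 0), (7, 1, 0)]


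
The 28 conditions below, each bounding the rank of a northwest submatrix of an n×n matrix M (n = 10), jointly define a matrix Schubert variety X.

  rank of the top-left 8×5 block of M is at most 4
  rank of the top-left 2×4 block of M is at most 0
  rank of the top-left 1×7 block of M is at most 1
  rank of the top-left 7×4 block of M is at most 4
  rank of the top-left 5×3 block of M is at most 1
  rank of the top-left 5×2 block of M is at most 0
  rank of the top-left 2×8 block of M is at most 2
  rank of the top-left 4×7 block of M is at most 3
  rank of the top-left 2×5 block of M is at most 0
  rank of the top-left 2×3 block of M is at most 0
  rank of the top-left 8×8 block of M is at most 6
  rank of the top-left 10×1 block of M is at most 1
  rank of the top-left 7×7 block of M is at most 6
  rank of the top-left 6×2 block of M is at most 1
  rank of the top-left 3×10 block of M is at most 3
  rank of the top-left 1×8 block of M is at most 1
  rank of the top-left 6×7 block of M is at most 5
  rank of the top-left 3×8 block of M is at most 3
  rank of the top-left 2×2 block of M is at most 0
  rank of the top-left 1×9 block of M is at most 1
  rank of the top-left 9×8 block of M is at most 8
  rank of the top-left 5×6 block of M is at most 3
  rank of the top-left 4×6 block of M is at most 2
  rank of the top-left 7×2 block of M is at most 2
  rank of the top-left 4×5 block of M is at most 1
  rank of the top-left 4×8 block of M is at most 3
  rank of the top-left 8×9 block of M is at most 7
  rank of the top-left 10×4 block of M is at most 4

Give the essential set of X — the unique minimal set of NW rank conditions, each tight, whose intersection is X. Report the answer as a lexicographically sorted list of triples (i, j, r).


The tightest implied rank at each (i,j), from the 28 conditions:

  row 1: 0 0 0 0 0 1 1 1 1 1
  row 2: 0 0 0 0 0 1 2 2 2 2
  row 3: 0 0 1 1 1 2 3 3 3 3
  row 4: 0 0 1 1 1 2 3 3 4 4
  row 5: 0 0 1 2 2 3 4 4 5 5
  row 6: 1 1 2 3 3 4 5 5 6 6
  row 7: 1 2 3 4 4 5 6 6 7 7
  row 8: 1 2 3 4 4 5 6 6 7 8
  row 9: 1 2 3 4 5 6 7 7 8 9
  row 10: 1 2 3 4 5 6 7 8 9 10

hence w(1..10) = (6, 7, 3, 9, 4, 1, 2, 10, 5, 8).

|D(w)|=21, |Ess(w)|=6:

[(2, 5, 0), (4, 5, 1), (4, 8, 3), (5, 2, 0), (8, 5, 4), (8, 8, 6)]


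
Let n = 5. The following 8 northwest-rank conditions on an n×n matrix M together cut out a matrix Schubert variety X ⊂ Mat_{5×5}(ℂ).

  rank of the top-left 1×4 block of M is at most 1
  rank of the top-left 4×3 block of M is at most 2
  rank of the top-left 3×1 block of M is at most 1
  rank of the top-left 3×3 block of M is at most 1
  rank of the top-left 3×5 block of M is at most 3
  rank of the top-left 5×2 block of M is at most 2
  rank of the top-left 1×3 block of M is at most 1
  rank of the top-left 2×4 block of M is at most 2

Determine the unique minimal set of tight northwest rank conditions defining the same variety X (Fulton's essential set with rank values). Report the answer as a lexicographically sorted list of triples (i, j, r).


Reconstructing r_w from the 8 given conditions:

  R[1]: 1  1  1  1  1
  R[2]: 1  1  1  2  2
  R[3]: 1  1  1  2  3
  R[4]: 1  2  2  3  4
  R[5]: 1  2  3  4  5

so w = (1, 4, 5, 2, 3).

ℓ(w)=4; the 1 essential cell (i,j,r):

[(3, 3, 1)]


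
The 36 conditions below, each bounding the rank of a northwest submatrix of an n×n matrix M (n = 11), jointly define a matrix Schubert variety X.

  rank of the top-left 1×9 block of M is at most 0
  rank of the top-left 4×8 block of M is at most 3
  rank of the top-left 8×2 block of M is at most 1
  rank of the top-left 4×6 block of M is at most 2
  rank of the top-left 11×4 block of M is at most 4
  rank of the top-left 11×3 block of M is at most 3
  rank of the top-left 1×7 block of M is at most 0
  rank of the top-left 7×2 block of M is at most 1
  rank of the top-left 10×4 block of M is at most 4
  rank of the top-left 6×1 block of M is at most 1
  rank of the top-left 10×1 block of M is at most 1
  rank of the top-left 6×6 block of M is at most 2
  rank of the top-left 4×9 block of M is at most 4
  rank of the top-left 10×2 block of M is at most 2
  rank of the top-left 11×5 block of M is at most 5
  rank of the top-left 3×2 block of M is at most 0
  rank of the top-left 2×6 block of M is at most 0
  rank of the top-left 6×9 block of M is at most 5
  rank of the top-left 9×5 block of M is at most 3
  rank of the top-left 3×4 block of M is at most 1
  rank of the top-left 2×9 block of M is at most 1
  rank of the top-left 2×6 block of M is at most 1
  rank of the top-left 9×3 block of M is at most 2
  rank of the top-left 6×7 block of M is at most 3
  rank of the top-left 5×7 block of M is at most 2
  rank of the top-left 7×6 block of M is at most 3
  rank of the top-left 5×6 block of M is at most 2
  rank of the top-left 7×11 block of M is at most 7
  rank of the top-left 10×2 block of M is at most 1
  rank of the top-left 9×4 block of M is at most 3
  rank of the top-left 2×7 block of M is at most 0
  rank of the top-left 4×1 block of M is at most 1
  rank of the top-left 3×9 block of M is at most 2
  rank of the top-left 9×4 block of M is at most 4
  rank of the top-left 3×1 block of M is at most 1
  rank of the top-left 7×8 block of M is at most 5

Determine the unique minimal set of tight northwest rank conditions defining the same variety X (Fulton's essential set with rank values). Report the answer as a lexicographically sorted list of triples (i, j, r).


The tightest implied rank at each (i,j), from the 36 conditions:

  R[1]: 0, 0, 0, 0, 0, 0, 0, 0, 0, 1, 1
  R[2]: 0, 0, 0, 0, 0, 0, 0, 1, 1, 2, 2
  R[3]: 0, 0, 1, 1, 1, 1, 1, 2, 2, 3, 3
  R[4]: 1, 1, 2, 2, 2, 2, 2, 3, 3, 4, 4
  R[5]: 1, 1, 2, 2, 2, 2, 2, 3, 4, 5, 5
  R[6]: 1, 1, 2, 2, 2, 2, 3, 4, 5, 6, 6
  R[7]: 1, 1, 2, 3, 3, 3, 4, 5, 6, 7, 7
  R[8]: 1, 1, 2, 3, 3, 4, 5, 6, 7, 8, 8
  R[9]: 1, 1, 2, 3, 3, 4, 5, 6, 7, 8, 9
  R[10]: 1, 1, 2, 3, 4, 5, 6, 7, 8, 9, 10
  R[11]: 1, 2, 3, 4, 5, 6, 7, 8, 9, 10, 11

so w = (10, 8, 3, 1, 9, 7, 4, 6, 11, 5, 2).

|D(w)|=33, |Ess(w)|=7:

[(1, 9, 0), (2, 7, 0), (3, 2, 0), (5, 7, 2), (6, 6, 2), (9, 5, 3), (10, 2, 1)]


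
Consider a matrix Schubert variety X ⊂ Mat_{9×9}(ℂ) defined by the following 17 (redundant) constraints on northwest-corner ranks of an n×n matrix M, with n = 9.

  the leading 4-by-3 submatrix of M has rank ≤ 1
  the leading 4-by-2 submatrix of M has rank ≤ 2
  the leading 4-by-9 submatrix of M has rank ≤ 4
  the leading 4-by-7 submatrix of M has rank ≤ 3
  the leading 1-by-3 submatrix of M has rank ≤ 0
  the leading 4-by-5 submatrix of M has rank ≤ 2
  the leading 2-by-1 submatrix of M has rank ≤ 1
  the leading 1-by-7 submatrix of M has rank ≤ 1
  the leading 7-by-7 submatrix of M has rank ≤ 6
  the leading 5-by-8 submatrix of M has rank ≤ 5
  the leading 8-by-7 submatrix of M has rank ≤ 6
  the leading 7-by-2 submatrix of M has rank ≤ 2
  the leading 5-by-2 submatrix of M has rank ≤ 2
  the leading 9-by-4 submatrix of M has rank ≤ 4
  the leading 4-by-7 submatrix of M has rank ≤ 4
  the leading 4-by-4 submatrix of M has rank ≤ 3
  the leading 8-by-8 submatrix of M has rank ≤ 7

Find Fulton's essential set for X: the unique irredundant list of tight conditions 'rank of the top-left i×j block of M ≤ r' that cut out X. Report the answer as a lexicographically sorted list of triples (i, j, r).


Propagating the 17 rank bounds to every northwest block:

  row 1: 0  0  0  1  1  1  1  1  1
  row 2: 1  1  1  2  2  2  2  2  2
  row 3: 1  1  1  2  2  3  3  3  3
  row 4: 1  1  1  2  2  3  3  4  4
  row 5: 1  2  2  3  3  4  4  5  5
  row 6: 1  2  3  4  4  5  5  6  6
  row 7: 1  2  3  4  5  6  6  7  7
  row 8: 1  2  3  4  5  6  6  7  8
  row 9: 1  2  3  4  5  6  7  8  9

so w = (4, 1, 6, 8, 2, 3, 5, 9, 7).

Fulton essential set (5 of the 11 Rothe cells):

[(1, 3, 0), (4, 3, 1), (4, 5, 2), (4, 7, 3), (8, 7, 6)]


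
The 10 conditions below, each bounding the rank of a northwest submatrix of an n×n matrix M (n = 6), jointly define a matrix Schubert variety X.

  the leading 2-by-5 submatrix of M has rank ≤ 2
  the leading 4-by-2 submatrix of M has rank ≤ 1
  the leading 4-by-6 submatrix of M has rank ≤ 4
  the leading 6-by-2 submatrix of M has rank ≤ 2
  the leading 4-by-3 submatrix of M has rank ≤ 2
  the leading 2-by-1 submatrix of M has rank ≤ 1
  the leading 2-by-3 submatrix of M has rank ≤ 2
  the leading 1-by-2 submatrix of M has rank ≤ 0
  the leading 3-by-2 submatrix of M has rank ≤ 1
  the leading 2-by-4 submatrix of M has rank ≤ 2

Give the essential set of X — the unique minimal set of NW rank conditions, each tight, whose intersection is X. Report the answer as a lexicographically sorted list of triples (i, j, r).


Computing R[i][j] = min implied NW-rank bound (n=6, 10 conditions):

  0, 0, 1, 1, 1, 1
  1, 1, 2, 2, 2, 2
  1, 1, 2, 3, 3, 3
  1, 1, 2, 3, 4, 4
  1, 2, 3, 4, 5, 5
  1, 2, 3, 4, 5, 6

hence w(1..6) = (3, 1, 4, 5, 2, 6).

ℓ(w)=4; the 2 essential cells (i,j,r):

[(1, 2, 0), (4, 2, 1)]


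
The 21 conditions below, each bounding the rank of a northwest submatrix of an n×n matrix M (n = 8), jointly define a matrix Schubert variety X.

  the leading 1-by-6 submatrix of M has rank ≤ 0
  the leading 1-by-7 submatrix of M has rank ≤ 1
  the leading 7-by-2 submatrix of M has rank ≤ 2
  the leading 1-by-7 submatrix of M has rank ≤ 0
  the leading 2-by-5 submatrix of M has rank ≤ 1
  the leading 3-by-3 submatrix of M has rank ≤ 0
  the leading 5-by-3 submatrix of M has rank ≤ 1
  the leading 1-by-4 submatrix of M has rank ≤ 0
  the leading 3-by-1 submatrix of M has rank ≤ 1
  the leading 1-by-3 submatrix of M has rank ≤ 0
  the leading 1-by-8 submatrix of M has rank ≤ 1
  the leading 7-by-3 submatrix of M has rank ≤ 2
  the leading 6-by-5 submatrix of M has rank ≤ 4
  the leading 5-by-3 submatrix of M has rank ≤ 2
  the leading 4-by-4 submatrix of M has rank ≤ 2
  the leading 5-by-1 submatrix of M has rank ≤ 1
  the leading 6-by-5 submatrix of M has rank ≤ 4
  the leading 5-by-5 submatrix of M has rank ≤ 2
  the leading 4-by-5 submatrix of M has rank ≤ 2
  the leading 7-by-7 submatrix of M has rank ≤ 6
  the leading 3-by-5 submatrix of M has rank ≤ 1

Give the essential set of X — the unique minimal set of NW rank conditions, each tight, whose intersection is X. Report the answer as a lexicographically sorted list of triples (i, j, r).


Propagating the 21 rank bounds to every northwest block:

  row 1: 0, 0, 0, 0, 0, 0, 0, 1
  row 2: 0, 0, 0, 1, 1, 1, 1, 2
  row 3: 0, 0, 0, 1, 1, 2, 2, 3
  row 4: 1, 1, 1, 2, 2, 3, 3, 4
  row 5: 1, 1, 1, 2, 2, 3, 4, 5
  row 6: 1, 2, 2, 3, 3, 4, 5, 6
  row 7: 1, 2, 2, 3, 4, 5, 6, 7
  row 8: 1, 2, 3, 4, 5, 6, 7, 8

so w = (8, 4, 6, 1, 7, 2, 5, 3).

Fulton essential set (6 of the 18 Rothe cells):

[(1, 7, 0), (3, 3, 0), (3, 5, 1), (5, 3, 1), (5, 5, 2), (7, 3, 2)]


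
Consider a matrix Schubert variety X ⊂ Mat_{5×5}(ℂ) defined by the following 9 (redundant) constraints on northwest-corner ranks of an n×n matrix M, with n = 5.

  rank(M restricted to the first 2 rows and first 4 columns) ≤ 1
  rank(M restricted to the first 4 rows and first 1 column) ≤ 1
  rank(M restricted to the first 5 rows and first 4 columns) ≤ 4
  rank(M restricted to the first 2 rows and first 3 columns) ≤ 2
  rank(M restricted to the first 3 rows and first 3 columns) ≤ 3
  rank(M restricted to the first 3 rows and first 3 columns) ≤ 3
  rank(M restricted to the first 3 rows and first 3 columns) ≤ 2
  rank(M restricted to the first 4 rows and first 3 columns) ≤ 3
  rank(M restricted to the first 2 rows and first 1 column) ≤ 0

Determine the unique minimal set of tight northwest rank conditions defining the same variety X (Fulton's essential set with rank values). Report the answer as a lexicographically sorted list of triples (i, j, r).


Rank table r_w(5×5) implied by the 9 constraints:

  row 1: 0, 1, 1, 1, 1
  row 2: 0, 1, 1, 1, 2
  row 3: 1, 2, 2, 2, 3
  row 4: 1, 2, 3, 3, 4
  row 5: 1, 2, 3, 4, 5

giving w = (2, 5, 1, 3, 4) via Δ²R.

ℓ(w)=4; the 2 essential cells (i,j,r):

[(2, 1, 0), (2, 4, 1)]


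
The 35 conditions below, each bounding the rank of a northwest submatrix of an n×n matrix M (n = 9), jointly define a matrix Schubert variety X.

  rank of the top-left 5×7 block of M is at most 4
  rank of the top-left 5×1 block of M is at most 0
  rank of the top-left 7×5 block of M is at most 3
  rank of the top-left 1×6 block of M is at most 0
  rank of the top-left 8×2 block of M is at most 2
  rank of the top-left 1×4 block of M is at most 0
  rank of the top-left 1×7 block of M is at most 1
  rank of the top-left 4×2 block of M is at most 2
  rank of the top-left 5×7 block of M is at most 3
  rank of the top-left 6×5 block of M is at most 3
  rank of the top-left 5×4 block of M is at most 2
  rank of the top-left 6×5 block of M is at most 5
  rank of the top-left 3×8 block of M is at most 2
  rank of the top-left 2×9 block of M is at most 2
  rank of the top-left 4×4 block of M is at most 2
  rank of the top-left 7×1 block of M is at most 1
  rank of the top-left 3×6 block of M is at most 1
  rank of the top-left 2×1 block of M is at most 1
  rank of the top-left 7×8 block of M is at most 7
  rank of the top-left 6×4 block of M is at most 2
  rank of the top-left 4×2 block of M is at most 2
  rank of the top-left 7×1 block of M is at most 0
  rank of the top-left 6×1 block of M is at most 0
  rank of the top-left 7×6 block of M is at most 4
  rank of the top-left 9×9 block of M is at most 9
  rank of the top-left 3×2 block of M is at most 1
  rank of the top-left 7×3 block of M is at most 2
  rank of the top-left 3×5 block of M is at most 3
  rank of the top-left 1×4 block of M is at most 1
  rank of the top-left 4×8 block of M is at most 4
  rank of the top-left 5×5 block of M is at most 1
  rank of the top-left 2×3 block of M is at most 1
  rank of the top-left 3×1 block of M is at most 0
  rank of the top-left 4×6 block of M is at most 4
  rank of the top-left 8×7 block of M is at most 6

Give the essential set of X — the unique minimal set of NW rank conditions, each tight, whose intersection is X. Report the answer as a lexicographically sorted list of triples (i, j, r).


Computing R[i][j] = min implied NW-rank bound (n=9, 35 conditions):

  R[1]: 0  0  0  0  0  0  1  1  1
  R[2]: 0  1  1  1  1  1  2  2  2
  R[3]: 0  1  1  1  1  1  2  2  3
  R[4]: 0  1  1  1  1  2  3  3  4
  R[5]: 0  1  1  1  1  2  3  4  5
  R[6]: 0  1  2  2  2  3  4  5  6
  R[7]: 0  1  2  3  3  4  5  6  7
  R[8]: 1  2  3  4  4  5  6  7  8
  R[9]: 1  2  3  4  5  6  7  8  9

the unique w with this rank table is (7, 2, 9, 6, 8, 3, 4, 1, 5).

Fulton essential set (5 of the 23 Rothe cells):

[(1, 6, 0), (3, 6, 1), (3, 8, 2), (5, 5, 1), (7, 1, 0)]


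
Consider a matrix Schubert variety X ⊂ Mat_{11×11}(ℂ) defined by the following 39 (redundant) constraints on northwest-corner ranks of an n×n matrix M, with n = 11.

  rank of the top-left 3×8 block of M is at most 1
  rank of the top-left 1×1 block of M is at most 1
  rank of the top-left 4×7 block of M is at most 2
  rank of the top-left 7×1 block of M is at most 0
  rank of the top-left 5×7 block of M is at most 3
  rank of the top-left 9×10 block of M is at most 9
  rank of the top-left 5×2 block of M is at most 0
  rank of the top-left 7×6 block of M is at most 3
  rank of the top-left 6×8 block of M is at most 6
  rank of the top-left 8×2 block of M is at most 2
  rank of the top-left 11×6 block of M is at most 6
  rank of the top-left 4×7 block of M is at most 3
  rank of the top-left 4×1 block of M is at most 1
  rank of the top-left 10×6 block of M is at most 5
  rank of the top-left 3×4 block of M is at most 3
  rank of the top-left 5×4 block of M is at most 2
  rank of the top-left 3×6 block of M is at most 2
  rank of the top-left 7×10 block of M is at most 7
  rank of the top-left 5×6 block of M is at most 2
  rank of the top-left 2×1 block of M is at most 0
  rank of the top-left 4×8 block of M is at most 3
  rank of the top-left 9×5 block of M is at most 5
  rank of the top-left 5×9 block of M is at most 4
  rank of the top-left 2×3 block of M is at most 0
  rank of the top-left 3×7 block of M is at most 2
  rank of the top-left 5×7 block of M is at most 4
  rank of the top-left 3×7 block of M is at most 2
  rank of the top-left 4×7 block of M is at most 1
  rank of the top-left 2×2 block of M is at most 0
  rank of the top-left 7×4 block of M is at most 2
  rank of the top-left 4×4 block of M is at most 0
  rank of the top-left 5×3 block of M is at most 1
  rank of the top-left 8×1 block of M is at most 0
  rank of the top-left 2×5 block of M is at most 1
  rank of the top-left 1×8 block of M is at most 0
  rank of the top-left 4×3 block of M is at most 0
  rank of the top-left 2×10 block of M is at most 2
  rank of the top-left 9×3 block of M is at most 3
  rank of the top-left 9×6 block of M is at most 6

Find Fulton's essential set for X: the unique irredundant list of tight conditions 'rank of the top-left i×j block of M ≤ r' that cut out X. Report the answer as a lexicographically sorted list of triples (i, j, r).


Computing R[i][j] = min implied NW-rank bound (n=11, 39 conditions):

  0, 0, 0, 0, 0, 0, 0, 0, 1, 1, 1
  0, 0, 0, 0, 1, 1, 1, 1, 2, 2, 2
  0, 0, 0, 0, 1, 1, 1, 1, 2, 3, 3
  0, 0, 0, 0, 1, 1, 1, 2, 3, 4, 4
  0, 0, 1, 1, 2, 2, 2, 3, 4, 5, 5
  0, 1, 2, 2, 3, 3, 3, 4, 5, 6, 6
  0, 1, 2, 2, 3, 3, 4, 5, 6, 7, 7
  0, 1, 2, 3, 4, 4, 5, 6, 7, 8, 8
  1, 2, 3, 4, 5, 5, 6, 7, 8, 9, 9
  1, 2, 3, 4, 5, 5, 6, 7, 8, 9, 10
  1, 2, 3, 4, 5, 6, 7, 8, 9, 10, 11

the unique w with this rank table is (9, 5, 10, 8, 3, 2, 7, 4, 1, 11, 6).

|D(w)|=33, |Ess(w)|=9:

[(1, 8, 0), (3, 8, 1), (4, 4, 0), (4, 7, 1), (5, 2, 0), (7, 4, 2), (7, 6, 3), (8, 1, 0), (10, 6, 5)]


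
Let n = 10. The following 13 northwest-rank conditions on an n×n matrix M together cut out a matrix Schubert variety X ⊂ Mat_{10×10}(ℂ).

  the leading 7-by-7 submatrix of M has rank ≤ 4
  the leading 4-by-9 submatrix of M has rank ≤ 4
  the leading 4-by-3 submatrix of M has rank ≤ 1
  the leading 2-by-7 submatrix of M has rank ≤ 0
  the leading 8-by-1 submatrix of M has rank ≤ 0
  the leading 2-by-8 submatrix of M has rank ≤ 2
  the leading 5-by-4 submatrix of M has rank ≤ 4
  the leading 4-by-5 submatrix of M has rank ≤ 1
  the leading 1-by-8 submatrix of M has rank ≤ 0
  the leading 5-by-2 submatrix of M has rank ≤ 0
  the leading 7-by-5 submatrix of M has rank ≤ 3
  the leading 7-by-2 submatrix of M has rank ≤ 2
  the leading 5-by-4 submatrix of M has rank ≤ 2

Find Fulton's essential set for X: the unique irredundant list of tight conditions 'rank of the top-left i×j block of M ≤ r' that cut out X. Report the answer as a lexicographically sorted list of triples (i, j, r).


Rank table r_w(10×10) implied by the 13 constraints:

  i=1: 0 0 0 0 0 0 0 0 1 1
  i=2: 0 0 0 0 0 0 0 1 2 2
  i=3: 0 0 1 1 1 1 1 2 3 3
  i=4: 0 0 1 1 1 2 2 3 4 4
  i=5: 0 0 1 2 2 3 3 4 5 5
  i=6: 0 1 2 3 3 4 4 5 6 6
  i=7: 0 1 2 3 3 4 4 5 6 7
  i=8: 0 1 2 3 4 5 5 6 7 8
  i=9: 1 2 3 4 5 6 6 7 8 9
  i=10: 1 2 3 4 5 6 7 8 9 10

the unique w with this rank table is (9, 8, 3, 6, 4, 2, 10, 5, 1, 7).

D(w) has 28 cells with 7 SE-corners; essential set:

[(1, 8, 0), (2, 7, 0), (4, 5, 1), (5, 2, 0), (7, 5, 3), (7, 7, 4), (8, 1, 0)]


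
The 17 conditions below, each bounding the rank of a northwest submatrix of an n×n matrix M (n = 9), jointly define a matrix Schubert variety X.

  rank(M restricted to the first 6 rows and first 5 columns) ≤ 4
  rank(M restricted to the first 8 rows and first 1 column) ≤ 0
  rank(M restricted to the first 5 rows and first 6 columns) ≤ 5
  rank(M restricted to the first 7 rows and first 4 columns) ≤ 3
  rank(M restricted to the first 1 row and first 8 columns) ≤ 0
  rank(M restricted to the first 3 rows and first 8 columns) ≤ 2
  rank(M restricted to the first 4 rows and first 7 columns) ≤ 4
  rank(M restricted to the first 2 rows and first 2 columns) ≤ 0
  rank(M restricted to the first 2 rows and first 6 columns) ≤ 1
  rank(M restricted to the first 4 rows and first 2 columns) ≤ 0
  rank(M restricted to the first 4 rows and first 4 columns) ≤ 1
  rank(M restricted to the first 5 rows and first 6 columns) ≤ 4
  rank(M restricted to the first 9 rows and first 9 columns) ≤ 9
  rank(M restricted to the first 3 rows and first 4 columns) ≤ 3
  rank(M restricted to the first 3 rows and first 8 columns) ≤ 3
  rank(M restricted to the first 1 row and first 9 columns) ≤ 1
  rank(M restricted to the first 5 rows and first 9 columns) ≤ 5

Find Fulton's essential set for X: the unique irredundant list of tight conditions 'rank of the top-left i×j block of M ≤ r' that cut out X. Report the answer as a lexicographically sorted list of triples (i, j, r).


Reconstructing r_w from the 17 given conditions:

  i=1: 0  0  0  0  0  0  0  0  1
  i=2: 0  0  1  1  1  1  1  1  2
  i=3: 0  0  1  1  2  2  2  2  3
  i=4: 0  0  1  1  2  3  3  3  4
  i=5: 0  1  2  2  3  4  4  4  5
  i=6: 0  1  2  3  4  5  5  5  6
  i=7: 0  1  2  3  4  5  6  6  7
  i=8: 0  1  2  3  4  5  6  7  8
  i=9: 1  2  3  4  5  6  7  8  9

reading off 1-entries of Δ²R: w = (9, 3, 5, 6, 2, 4, 7, 8, 1).

4 SE-corners of the 20-cell Rothe diagram give Ess(w):

[(1, 8, 0), (4, 2, 0), (4, 4, 1), (8, 1, 0)]


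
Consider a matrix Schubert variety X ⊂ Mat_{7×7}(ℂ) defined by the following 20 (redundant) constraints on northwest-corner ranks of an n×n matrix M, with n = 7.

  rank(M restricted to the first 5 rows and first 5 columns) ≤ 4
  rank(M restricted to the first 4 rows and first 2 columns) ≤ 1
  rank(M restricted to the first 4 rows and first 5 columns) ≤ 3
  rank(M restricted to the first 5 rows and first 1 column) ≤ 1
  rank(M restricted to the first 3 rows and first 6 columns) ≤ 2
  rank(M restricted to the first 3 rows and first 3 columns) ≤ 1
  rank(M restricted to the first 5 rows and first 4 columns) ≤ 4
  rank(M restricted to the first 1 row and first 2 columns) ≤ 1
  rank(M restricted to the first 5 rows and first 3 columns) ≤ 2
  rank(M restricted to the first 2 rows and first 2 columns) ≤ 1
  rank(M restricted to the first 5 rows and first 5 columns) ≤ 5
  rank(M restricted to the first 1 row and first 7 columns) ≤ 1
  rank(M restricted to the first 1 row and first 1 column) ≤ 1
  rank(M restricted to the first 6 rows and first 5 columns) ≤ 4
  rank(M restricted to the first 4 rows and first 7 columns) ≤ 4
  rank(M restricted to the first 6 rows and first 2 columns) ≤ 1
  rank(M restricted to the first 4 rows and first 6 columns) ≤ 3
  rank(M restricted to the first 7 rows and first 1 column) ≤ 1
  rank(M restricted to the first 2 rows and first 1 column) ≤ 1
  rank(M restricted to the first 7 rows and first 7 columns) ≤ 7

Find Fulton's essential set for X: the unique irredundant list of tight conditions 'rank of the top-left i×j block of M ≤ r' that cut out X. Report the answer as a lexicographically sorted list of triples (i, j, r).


The tightest implied rank at each (i,j), from the 20 conditions:

  row 1: 1, 1, 1, 1, 1, 1, 1
  row 2: 1, 1, 1, 2, 2, 2, 2
  row 3: 1, 1, 1, 2, 2, 2, 3
  row 4: 1, 1, 2, 3, 3, 3, 4
  row 5: 1, 1, 2, 3, 4, 4, 5
  row 6: 1, 1, 2, 3, 4, 5, 6
  row 7: 1, 2, 3, 4, 5, 6, 7

so w = (1, 4, 7, 3, 5, 6, 2).

ℓ(w)=9; the 3 essential cells (i,j,r):

[(3, 3, 1), (3, 6, 2), (6, 2, 1)]


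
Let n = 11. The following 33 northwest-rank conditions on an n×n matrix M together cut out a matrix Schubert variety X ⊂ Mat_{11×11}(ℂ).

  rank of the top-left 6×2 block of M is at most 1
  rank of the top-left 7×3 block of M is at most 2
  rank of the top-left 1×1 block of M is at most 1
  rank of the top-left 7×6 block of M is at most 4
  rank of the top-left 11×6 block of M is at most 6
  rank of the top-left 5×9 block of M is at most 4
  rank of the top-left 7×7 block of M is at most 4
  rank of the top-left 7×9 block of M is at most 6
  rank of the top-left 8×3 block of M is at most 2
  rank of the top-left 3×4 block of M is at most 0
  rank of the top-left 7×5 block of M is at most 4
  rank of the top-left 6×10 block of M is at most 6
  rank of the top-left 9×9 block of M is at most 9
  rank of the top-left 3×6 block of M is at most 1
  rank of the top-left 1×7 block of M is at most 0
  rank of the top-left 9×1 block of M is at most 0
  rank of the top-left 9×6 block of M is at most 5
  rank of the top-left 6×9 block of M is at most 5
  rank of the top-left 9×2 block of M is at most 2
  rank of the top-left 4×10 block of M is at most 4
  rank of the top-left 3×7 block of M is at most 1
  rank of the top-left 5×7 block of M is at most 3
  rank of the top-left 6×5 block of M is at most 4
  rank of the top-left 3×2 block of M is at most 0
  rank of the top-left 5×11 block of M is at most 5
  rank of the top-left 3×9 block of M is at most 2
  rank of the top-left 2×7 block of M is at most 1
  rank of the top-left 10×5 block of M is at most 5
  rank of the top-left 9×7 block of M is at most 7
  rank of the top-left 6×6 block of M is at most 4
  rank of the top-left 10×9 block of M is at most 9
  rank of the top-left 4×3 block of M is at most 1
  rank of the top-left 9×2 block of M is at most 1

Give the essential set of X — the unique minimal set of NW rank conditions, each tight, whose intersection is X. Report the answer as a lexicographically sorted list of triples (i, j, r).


Reconstructing r_w from the 33 given conditions:

  0 | 0 | 0 | 0 | 0 | 0 | 0 | 1 | 1 | 1 | 1
  0 | 0 | 0 | 0 | 1 | 1 | 1 | 2 | 2 | 2 | 2
  0 | 0 | 0 | 0 | 1 | 1 | 1 | 2 | 2 | 3 | 3
  0 | 1 | 1 | 1 | 2 | 2 | 2 | 3 | 3 | 4 | 4
  0 | 1 | 2 | 2 | 3 | 3 | 3 | 4 | 4 | 5 | 5
  0 | 1 | 2 | 3 | 4 | 4 | 4 | 5 | 5 | 6 | 6
  0 | 1 | 2 | 3 | 4 | 4 | 4 | 5 | 6 | 7 | 7
  0 | 1 | 2 | 3 | 4 | 5 | 5 | 6 | 7 | 8 | 8
  0 | 1 | 2 | 3 | 4 | 5 | 6 | 7 | 8 | 9 | 9
  1 | 2 | 3 | 4 | 5 | 6 | 7 | 8 | 9 | 10 | 10
  1 | 2 | 3 | 4 | 5 | 6 | 7 | 8 | 9 | 10 | 11

giving w = (8, 5, 10, 2, 3, 4, 9, 6, 7, 1, 11) via Δ²R.

ℓ(w)=26; the 6 essential cells (i,j,r):

[(1, 7, 0), (3, 4, 0), (3, 7, 1), (3, 9, 2), (7, 7, 4), (9, 1, 0)]


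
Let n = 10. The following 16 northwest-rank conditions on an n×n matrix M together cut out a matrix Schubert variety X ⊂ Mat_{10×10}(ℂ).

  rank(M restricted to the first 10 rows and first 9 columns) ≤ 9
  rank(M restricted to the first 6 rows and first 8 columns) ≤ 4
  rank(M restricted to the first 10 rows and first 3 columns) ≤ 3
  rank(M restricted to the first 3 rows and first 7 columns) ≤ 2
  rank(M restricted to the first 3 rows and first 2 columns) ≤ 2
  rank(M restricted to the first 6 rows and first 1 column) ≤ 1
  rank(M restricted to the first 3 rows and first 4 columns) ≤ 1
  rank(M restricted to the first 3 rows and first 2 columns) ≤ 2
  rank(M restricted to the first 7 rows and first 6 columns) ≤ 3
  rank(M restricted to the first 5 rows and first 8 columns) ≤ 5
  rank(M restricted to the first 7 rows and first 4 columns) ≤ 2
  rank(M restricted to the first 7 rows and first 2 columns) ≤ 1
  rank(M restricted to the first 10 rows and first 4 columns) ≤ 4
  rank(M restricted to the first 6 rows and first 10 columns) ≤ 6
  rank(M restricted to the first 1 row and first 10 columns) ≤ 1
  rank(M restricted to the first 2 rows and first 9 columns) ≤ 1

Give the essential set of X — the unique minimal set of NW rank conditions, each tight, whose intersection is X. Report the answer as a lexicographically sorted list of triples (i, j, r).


Computing R[i][j] = min implied NW-rank bound (n=10, 16 conditions):

  row 1: 1 | 1 | 1 | 1 | 1 | 1 | 1 | 1 | 1 | 1
  row 2: 1 | 1 | 1 | 1 | 1 | 1 | 1 | 1 | 1 | 2
  row 3: 1 | 1 | 1 | 1 | 2 | 2 | 2 | 2 | 2 | 3
  row 4: 1 | 1 | 2 | 2 | 3 | 3 | 3 | 3 | 3 | 4
  row 5: 1 | 1 | 2 | 2 | 3 | 3 | 4 | 4 | 4 | 5
  row 6: 1 | 1 | 2 | 2 | 3 | 3 | 4 | 4 | 5 | 6
  row 7: 1 | 1 | 2 | 2 | 3 | 3 | 4 | 5 | 6 | 7
  row 8: 1 | 2 | 3 | 3 | 4 | 4 | 5 | 6 | 7 | 8
  row 9: 1 | 2 | 3 | 4 | 5 | 5 | 6 | 7 | 8 | 9
  row 10: 1 | 2 | 3 | 4 | 5 | 6 | 7 | 8 | 9 | 10

second differences of R give the permutation w = (1, 10, 5, 3, 7, 9, 8, 2, 4, 6).

D(w) has 22 cells with 6 SE-corners; essential set:

[(2, 9, 1), (3, 4, 1), (6, 8, 4), (7, 2, 1), (7, 4, 2), (7, 6, 3)]


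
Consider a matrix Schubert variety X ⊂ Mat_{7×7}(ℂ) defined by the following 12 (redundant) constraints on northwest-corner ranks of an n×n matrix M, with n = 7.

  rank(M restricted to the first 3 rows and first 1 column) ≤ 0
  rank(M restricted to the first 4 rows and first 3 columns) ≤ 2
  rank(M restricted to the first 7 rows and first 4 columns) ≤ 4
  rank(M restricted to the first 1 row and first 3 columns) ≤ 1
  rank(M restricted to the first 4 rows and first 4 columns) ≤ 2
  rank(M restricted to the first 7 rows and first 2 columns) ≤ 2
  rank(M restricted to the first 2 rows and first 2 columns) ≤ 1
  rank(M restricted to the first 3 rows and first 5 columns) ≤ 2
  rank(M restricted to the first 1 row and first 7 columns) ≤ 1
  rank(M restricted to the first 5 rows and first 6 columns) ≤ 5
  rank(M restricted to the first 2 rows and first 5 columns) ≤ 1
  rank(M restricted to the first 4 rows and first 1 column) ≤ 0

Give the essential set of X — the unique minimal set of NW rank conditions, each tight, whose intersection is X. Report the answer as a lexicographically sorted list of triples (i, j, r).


Rank table r_w(7×7) implied by the 12 constraints:

  i=1: 0 1 1 1 1 1 1
  i=2: 0 1 1 1 1 2 2
  i=3: 0 1 2 2 2 3 3
  i=4: 0 1 2 2 3 4 4
  i=5: 1 2 3 3 4 5 5
  i=6: 1 2 3 4 5 6 6
  i=7: 1 2 3 4 5 6 7

reading off 1-entries of Δ²R: w = (2, 6, 3, 5, 1, 4, 7).

Rothe diagram D(w) (8 cells), 3 SE-corners (essential conditions):

[(2, 5, 1), (4, 1, 0), (4, 4, 2)]


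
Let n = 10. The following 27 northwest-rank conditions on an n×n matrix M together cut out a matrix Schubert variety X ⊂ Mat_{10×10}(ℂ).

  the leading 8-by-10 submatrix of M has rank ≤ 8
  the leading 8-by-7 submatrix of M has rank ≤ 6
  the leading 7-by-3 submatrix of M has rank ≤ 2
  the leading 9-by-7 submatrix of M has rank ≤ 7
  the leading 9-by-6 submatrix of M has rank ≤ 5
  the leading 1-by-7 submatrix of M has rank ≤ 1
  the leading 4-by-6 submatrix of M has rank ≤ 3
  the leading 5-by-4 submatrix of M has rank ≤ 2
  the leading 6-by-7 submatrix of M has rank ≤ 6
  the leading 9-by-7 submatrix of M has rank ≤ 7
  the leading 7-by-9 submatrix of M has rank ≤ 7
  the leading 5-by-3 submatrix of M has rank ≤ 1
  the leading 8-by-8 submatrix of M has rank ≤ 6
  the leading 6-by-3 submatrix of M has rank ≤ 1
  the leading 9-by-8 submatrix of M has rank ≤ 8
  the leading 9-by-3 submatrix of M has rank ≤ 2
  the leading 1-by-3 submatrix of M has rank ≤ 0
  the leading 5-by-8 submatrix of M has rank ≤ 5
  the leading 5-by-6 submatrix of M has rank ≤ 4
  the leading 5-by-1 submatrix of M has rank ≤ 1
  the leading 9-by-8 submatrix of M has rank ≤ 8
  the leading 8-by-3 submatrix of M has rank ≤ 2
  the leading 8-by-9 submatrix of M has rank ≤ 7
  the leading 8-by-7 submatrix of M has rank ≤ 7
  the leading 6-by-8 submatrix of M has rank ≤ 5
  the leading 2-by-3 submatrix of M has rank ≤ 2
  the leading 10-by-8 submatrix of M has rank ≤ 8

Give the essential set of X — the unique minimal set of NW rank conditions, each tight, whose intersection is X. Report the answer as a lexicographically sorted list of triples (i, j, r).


The tightest implied rank at each (i,j), from the 27 conditions:

  i=1: 0 0 0 1 1 1 1 1 1 1
  i=2: 1 1 1 2 2 2 2 2 2 2
  i=3: 1 1 1 2 3 3 3 3 3 3
  i=4: 1 1 1 2 3 3 4 4 4 4
  i=5: 1 1 1 2 3 4 5 5 5 5
  i=6: 1 1 1 2 3 4 5 5 6 6
  i=7: 1 2 2 3 4 5 6 6 7 7
  i=8: 1 2 2 3 4 5 6 6 7 8
  i=9: 1 2 2 3 4 5 6 7 8 9
  i=10: 1 2 3 4 5 6 7 8 9 10

hence w(1..10) = (4, 1, 5, 7, 6, 9, 2, 10, 8, 3).

Fulton essential set (6 of the 16 Rothe cells):

[(1, 3, 0), (4, 6, 3), (6, 3, 1), (6, 8, 5), (8, 8, 6), (9, 3, 2)]
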